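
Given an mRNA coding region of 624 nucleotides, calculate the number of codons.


codons = nucleotides / 3
codons = 624 / 3 = 208

208


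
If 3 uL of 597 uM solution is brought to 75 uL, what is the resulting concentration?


C2 = C1 * V1 / V2
C2 = 597 * 3 / 75
C2 = 23.88 uM

23.88 uM


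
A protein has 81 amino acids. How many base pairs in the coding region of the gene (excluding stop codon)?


Each amino acid = 1 codon = 3 bp
bp = 81 * 3 = 243 bp

243 bp


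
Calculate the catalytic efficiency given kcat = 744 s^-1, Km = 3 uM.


Catalytic efficiency = kcat / Km
= 744 / 3
= 248.0 uM^-1*s^-1

248.0 uM^-1*s^-1


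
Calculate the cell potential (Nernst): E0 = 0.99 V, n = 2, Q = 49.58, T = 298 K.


E = E0 - (RT/nF) * ln(Q)
E = 0.99 - (8.314 * 298 / (2 * 96485)) * ln(49.58)
E = 0.9399 V

0.9399 V


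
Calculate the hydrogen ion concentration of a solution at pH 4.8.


[H+] = 10^(-pH)
[H+] = 10^(-4.8)
[H+] = 1.585e-05 M

1.585e-05 M


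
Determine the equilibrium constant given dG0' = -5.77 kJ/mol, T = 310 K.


Keq = exp(-dG0 * 1000 / (R * T))
Keq = exp(-(-5.77) * 1000 / (8.314 * 310))
Keq = 9.3815

9.3815


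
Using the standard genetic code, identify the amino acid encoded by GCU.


Standard genetic code lookup.
Codon GCU -> Ala

Ala


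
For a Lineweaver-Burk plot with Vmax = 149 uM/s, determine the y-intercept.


y-intercept = 1/Vmax
= 1/149
= 0.0067 s/uM

0.0067 s/uM


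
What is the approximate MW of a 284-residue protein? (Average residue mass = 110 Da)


MW = n_residues * 110 Da
MW = 284 * 110
MW = 31240 Da

31240 Da


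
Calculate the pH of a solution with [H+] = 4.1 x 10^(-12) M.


pH = -log10([H+])
pH = -log10(4.1 x 10^(-12))
pH = 11.3872

11.3872


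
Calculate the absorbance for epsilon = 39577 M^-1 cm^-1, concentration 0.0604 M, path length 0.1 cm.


A = epsilon * c * l
A = 39577 * 0.0604 * 0.1
A = 239.0451

239.0451


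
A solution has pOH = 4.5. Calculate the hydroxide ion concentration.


[OH-] = 10^(-pOH)
[OH-] = 10^(-4.5)
[OH-] = 3.162e-05 M

3.162e-05 M


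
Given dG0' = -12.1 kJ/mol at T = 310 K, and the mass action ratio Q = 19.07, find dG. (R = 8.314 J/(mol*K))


dG = dG0' + RT * ln(Q) / 1000
dG = -12.1 + 8.314 * 310 * ln(19.07) / 1000
dG = -4.5017 kJ/mol

-4.5017 kJ/mol


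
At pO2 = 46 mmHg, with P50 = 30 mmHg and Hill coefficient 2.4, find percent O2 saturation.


Y = pO2^n / (P50^n + pO2^n)
Y = 46^2.4 / (30^2.4 + 46^2.4)
Y = 73.61%

73.61%


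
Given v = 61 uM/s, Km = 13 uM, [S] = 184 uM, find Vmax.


Vmax = v * (Km + [S]) / [S]
Vmax = 61 * (13 + 184) / 184
Vmax = 65.3098 uM/s

65.3098 uM/s


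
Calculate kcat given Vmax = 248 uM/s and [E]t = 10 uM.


kcat = Vmax / [E]t
kcat = 248 / 10
kcat = 24.8 s^-1

24.8 s^-1


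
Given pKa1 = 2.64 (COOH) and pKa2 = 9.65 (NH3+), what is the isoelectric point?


pI = (pKa1 + pKa2) / 2
pI = (2.64 + 9.65) / 2
pI = 6.145

6.145


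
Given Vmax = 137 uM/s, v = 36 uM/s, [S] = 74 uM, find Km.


Km = [S] * (Vmax - v) / v
Km = 74 * (137 - 36) / 36
Km = 207.6111 uM

207.6111 uM


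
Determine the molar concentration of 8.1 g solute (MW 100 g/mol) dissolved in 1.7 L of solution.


C = (mass / MW) / volume
C = (8.1 / 100) / 1.7
C = 0.0476 M

0.0476 M


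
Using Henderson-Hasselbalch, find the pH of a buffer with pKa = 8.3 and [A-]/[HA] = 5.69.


pH = pKa + log10([A-]/[HA])
pH = 8.3 + log10(5.69)
pH = 9.0551

9.0551


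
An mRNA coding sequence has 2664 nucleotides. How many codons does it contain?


codons = nucleotides / 3
codons = 2664 / 3 = 888

888


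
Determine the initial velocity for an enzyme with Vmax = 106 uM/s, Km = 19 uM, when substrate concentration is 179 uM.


v = Vmax * [S] / (Km + [S])
v = 106 * 179 / (19 + 179)
v = 95.8283 uM/s

95.8283 uM/s


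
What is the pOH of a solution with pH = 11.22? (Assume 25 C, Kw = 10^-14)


pOH = 14 - pH
pOH = 14 - 11.22
pOH = 2.78

2.78


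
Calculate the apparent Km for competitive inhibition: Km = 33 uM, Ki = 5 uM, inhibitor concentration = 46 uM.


Km_app = Km * (1 + [I]/Ki)
Km_app = 33 * (1 + 46/5)
Km_app = 336.6 uM

336.6 uM


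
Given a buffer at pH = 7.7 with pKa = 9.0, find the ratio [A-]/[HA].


[A-]/[HA] = 10^(pH - pKa)
= 10^(7.7 - 9.0)
= 0.0501

0.0501


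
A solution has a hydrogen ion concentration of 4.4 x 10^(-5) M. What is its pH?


pH = -log10([H+])
pH = -log10(4.4 x 10^(-5))
pH = 4.3565

4.3565


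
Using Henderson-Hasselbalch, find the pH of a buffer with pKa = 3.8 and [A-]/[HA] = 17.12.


pH = pKa + log10([A-]/[HA])
pH = 3.8 + log10(17.12)
pH = 5.0335

5.0335


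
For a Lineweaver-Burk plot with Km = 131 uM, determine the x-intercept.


x-intercept = -1/Km
= -1/131
= -0.0076 1/uM

-0.0076 1/uM


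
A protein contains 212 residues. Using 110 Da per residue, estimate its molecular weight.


MW = n_residues * 110 Da
MW = 212 * 110
MW = 23320 Da

23320 Da


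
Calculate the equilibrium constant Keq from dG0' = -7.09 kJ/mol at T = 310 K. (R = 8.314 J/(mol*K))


Keq = exp(-dG0 * 1000 / (R * T))
Keq = exp(-(-7.09) * 1000 / (8.314 * 310))
Keq = 15.6567

15.6567


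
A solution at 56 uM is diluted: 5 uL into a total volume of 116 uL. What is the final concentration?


C2 = C1 * V1 / V2
C2 = 56 * 5 / 116
C2 = 2.4138 uM

2.4138 uM


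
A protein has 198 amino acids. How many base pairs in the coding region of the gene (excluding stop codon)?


Each amino acid = 1 codon = 3 bp
bp = 198 * 3 = 594 bp

594 bp


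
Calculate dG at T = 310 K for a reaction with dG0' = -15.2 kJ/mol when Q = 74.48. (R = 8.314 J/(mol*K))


dG = dG0' + RT * ln(Q) / 1000
dG = -15.2 + 8.314 * 310 * ln(74.48) / 1000
dG = -4.0903 kJ/mol

-4.0903 kJ/mol


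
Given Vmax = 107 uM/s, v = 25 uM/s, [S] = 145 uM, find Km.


Km = [S] * (Vmax - v) / v
Km = 145 * (107 - 25) / 25
Km = 475.6 uM

475.6 uM


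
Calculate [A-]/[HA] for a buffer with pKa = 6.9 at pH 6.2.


[A-]/[HA] = 10^(pH - pKa)
= 10^(6.2 - 6.9)
= 0.1995

0.1995


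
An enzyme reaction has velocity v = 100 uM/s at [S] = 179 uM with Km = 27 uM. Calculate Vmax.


Vmax = v * (Km + [S]) / [S]
Vmax = 100 * (27 + 179) / 179
Vmax = 115.0838 uM/s

115.0838 uM/s


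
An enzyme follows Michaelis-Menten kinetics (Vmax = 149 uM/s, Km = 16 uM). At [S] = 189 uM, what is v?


v = Vmax * [S] / (Km + [S])
v = 149 * 189 / (16 + 189)
v = 137.3707 uM/s

137.3707 uM/s


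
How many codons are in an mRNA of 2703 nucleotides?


codons = nucleotides / 3
codons = 2703 / 3 = 901

901


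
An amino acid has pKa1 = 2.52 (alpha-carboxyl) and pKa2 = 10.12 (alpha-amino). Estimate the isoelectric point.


pI = (pKa1 + pKa2) / 2
pI = (2.52 + 10.12) / 2
pI = 6.32

6.32


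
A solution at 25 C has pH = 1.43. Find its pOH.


pOH = 14 - pH
pOH = 14 - 1.43
pOH = 12.57

12.57


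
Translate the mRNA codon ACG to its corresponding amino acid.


Standard genetic code lookup.
Codon ACG -> Thr

Thr


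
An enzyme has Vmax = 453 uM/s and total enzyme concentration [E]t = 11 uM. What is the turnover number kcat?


kcat = Vmax / [E]t
kcat = 453 / 11
kcat = 41.1818 s^-1

41.1818 s^-1


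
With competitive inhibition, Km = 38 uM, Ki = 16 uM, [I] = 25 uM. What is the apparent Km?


Km_app = Km * (1 + [I]/Ki)
Km_app = 38 * (1 + 25/16)
Km_app = 97.375 uM

97.375 uM


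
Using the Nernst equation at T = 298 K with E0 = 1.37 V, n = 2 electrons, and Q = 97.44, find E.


E = E0 - (RT/nF) * ln(Q)
E = 1.37 - (8.314 * 298 / (2 * 96485)) * ln(97.44)
E = 1.3112 V

1.3112 V


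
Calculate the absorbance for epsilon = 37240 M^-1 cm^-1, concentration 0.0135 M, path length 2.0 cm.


A = epsilon * c * l
A = 37240 * 0.0135 * 2.0
A = 1005.48

1005.48


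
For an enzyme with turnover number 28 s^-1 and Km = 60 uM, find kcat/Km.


Catalytic efficiency = kcat / Km
= 28 / 60
= 0.4667 uM^-1*s^-1

0.4667 uM^-1*s^-1


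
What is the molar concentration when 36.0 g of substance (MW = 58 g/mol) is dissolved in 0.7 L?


C = (mass / MW) / volume
C = (36.0 / 58) / 0.7
C = 0.8867 M

0.8867 M


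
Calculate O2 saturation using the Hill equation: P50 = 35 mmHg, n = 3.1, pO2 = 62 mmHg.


Y = pO2^n / (P50^n + pO2^n)
Y = 62^3.1 / (35^3.1 + 62^3.1)
Y = 85.48%

85.48%


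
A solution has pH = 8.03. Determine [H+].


[H+] = 10^(-pH)
[H+] = 10^(-8.03)
[H+] = 9.333e-09 M

9.333e-09 M


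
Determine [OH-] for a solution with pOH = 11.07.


[OH-] = 10^(-pOH)
[OH-] = 10^(-11.07)
[OH-] = 8.511e-12 M

8.511e-12 M


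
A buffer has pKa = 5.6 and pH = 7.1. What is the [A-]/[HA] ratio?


[A-]/[HA] = 10^(pH - pKa)
= 10^(7.1 - 5.6)
= 31.6228

31.6228


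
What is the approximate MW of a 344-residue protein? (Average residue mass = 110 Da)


MW = n_residues * 110 Da
MW = 344 * 110
MW = 37840 Da

37840 Da


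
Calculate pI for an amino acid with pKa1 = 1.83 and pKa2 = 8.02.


pI = (pKa1 + pKa2) / 2
pI = (1.83 + 8.02) / 2
pI = 4.925

4.925


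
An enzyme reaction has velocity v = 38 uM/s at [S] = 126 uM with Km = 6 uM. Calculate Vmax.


Vmax = v * (Km + [S]) / [S]
Vmax = 38 * (6 + 126) / 126
Vmax = 39.8095 uM/s

39.8095 uM/s


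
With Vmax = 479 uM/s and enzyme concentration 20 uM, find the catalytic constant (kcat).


kcat = Vmax / [E]t
kcat = 479 / 20
kcat = 23.95 s^-1

23.95 s^-1


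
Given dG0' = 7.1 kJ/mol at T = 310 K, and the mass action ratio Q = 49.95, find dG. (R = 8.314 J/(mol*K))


dG = dG0' + RT * ln(Q) / 1000
dG = 7.1 + 8.314 * 310 * ln(49.95) / 1000
dG = 17.18 kJ/mol

17.18 kJ/mol


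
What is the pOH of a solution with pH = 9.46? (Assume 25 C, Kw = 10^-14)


pOH = 14 - pH
pOH = 14 - 9.46
pOH = 4.54

4.54


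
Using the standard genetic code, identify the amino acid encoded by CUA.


Standard genetic code lookup.
Codon CUA -> Leu

Leu


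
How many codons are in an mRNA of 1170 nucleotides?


codons = nucleotides / 3
codons = 1170 / 3 = 390

390


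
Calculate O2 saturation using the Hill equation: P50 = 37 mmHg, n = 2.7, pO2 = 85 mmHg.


Y = pO2^n / (P50^n + pO2^n)
Y = 85^2.7 / (37^2.7 + 85^2.7)
Y = 90.43%

90.43%


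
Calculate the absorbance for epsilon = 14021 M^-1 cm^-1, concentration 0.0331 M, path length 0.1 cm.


A = epsilon * c * l
A = 14021 * 0.0331 * 0.1
A = 46.4095

46.4095


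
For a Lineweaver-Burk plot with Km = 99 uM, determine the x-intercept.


x-intercept = -1/Km
= -1/99
= -0.0101 1/uM

-0.0101 1/uM


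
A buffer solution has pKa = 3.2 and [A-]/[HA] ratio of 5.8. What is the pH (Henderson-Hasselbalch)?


pH = pKa + log10([A-]/[HA])
pH = 3.2 + log10(5.8)
pH = 3.9634

3.9634


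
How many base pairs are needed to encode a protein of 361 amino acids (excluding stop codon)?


Each amino acid = 1 codon = 3 bp
bp = 361 * 3 = 1083 bp

1083 bp


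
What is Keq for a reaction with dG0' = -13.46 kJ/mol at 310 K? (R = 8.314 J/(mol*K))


Keq = exp(-dG0 * 1000 / (R * T))
Keq = exp(-(-13.46) * 1000 / (8.314 * 310))
Keq = 185.3857

185.3857


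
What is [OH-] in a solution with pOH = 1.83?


[OH-] = 10^(-pOH)
[OH-] = 10^(-1.83)
[OH-] = 0.0148 M

0.0148 M


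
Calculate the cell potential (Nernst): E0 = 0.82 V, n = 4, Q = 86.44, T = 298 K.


E = E0 - (RT/nF) * ln(Q)
E = 0.82 - (8.314 * 298 / (4 * 96485)) * ln(86.44)
E = 0.7914 V

0.7914 V


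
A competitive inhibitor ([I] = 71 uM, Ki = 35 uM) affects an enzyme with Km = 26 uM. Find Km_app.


Km_app = Km * (1 + [I]/Ki)
Km_app = 26 * (1 + 71/35)
Km_app = 78.7429 uM

78.7429 uM


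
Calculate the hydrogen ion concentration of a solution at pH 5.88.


[H+] = 10^(-pH)
[H+] = 10^(-5.88)
[H+] = 1.318e-06 M

1.318e-06 M


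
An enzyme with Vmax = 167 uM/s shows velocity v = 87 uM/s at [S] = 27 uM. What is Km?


Km = [S] * (Vmax - v) / v
Km = 27 * (167 - 87) / 87
Km = 24.8276 uM

24.8276 uM


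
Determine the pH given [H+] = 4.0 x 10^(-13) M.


pH = -log10([H+])
pH = -log10(4.0 x 10^(-13))
pH = 12.3979

12.3979


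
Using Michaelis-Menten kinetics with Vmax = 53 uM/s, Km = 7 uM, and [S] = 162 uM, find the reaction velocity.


v = Vmax * [S] / (Km + [S])
v = 53 * 162 / (7 + 162)
v = 50.8047 uM/s

50.8047 uM/s


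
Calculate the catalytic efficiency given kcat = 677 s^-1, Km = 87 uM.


Catalytic efficiency = kcat / Km
= 677 / 87
= 7.7816 uM^-1*s^-1

7.7816 uM^-1*s^-1


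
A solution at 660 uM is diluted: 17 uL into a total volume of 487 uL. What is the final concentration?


C2 = C1 * V1 / V2
C2 = 660 * 17 / 487
C2 = 23.039 uM

23.039 uM


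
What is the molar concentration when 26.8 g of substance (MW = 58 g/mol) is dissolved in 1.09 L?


C = (mass / MW) / volume
C = (26.8 / 58) / 1.09
C = 0.4239 M

0.4239 M


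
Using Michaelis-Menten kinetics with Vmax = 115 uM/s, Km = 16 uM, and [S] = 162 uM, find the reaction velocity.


v = Vmax * [S] / (Km + [S])
v = 115 * 162 / (16 + 162)
v = 104.6629 uM/s

104.6629 uM/s


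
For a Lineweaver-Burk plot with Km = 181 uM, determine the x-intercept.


x-intercept = -1/Km
= -1/181
= -0.0055 1/uM

-0.0055 1/uM


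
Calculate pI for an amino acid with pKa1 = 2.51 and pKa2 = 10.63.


pI = (pKa1 + pKa2) / 2
pI = (2.51 + 10.63) / 2
pI = 6.57

6.57


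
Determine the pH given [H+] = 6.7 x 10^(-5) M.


pH = -log10([H+])
pH = -log10(6.7 x 10^(-5))
pH = 4.1739

4.1739


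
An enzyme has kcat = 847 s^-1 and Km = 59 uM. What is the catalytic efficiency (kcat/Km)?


Catalytic efficiency = kcat / Km
= 847 / 59
= 14.3559 uM^-1*s^-1

14.3559 uM^-1*s^-1


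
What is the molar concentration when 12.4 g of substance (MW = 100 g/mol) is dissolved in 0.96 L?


C = (mass / MW) / volume
C = (12.4 / 100) / 0.96
C = 0.1292 M

0.1292 M


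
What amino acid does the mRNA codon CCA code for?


Standard genetic code lookup.
Codon CCA -> Pro

Pro


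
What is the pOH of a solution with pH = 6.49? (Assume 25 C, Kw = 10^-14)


pOH = 14 - pH
pOH = 14 - 6.49
pOH = 7.51

7.51


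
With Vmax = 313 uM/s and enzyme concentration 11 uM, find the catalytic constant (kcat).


kcat = Vmax / [E]t
kcat = 313 / 11
kcat = 28.4545 s^-1

28.4545 s^-1


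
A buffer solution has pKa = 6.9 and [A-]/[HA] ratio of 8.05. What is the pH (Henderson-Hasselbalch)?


pH = pKa + log10([A-]/[HA])
pH = 6.9 + log10(8.05)
pH = 7.8058

7.8058


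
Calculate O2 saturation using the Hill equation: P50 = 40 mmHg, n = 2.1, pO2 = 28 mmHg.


Y = pO2^n / (P50^n + pO2^n)
Y = 28^2.1 / (40^2.1 + 28^2.1)
Y = 32.1%

32.1%


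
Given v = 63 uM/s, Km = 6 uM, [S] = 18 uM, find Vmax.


Vmax = v * (Km + [S]) / [S]
Vmax = 63 * (6 + 18) / 18
Vmax = 84.0 uM/s

84.0 uM/s


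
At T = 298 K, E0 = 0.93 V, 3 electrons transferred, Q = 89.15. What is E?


E = E0 - (RT/nF) * ln(Q)
E = 0.93 - (8.314 * 298 / (3 * 96485)) * ln(89.15)
E = 0.8916 V

0.8916 V


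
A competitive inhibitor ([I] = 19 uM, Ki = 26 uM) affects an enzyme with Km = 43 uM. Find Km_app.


Km_app = Km * (1 + [I]/Ki)
Km_app = 43 * (1 + 19/26)
Km_app = 74.4231 uM

74.4231 uM


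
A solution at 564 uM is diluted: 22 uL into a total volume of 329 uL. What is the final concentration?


C2 = C1 * V1 / V2
C2 = 564 * 22 / 329
C2 = 37.7143 uM

37.7143 uM


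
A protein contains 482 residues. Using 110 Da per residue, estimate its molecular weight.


MW = n_residues * 110 Da
MW = 482 * 110
MW = 53020 Da

53020 Da


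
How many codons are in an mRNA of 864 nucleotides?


codons = nucleotides / 3
codons = 864 / 3 = 288

288


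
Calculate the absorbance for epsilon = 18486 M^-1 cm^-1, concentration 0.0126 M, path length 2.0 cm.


A = epsilon * c * l
A = 18486 * 0.0126 * 2.0
A = 465.8472

465.8472


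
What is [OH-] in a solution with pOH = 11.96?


[OH-] = 10^(-pOH)
[OH-] = 10^(-11.96)
[OH-] = 1.096e-12 M

1.096e-12 M


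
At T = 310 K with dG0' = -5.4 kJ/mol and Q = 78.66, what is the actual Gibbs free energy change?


dG = dG0' + RT * ln(Q) / 1000
dG = -5.4 + 8.314 * 310 * ln(78.66) / 1000
dG = 5.8504 kJ/mol

5.8504 kJ/mol


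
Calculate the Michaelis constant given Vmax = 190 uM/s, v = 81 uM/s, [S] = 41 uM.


Km = [S] * (Vmax - v) / v
Km = 41 * (190 - 81) / 81
Km = 55.1728 uM

55.1728 uM


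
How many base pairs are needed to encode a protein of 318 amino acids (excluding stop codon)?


Each amino acid = 1 codon = 3 bp
bp = 318 * 3 = 954 bp

954 bp


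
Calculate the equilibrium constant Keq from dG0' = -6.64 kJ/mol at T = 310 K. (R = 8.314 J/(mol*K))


Keq = exp(-dG0 * 1000 / (R * T))
Keq = exp(-(-6.64) * 1000 / (8.314 * 310))
Keq = 13.1484

13.1484


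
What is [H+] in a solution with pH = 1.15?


[H+] = 10^(-pH)
[H+] = 10^(-1.15)
[H+] = 0.0708 M

0.0708 M


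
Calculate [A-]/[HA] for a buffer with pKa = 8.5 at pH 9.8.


[A-]/[HA] = 10^(pH - pKa)
= 10^(9.8 - 8.5)
= 19.9526

19.9526


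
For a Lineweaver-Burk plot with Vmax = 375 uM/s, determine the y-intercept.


y-intercept = 1/Vmax
= 1/375
= 0.0027 s/uM

0.0027 s/uM


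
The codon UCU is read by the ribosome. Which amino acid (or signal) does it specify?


Standard genetic code lookup.
Codon UCU -> Ser

Ser


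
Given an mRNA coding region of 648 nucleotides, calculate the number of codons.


codons = nucleotides / 3
codons = 648 / 3 = 216

216


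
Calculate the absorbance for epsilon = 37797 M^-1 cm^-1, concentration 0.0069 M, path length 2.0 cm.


A = epsilon * c * l
A = 37797 * 0.0069 * 2.0
A = 521.5986

521.5986


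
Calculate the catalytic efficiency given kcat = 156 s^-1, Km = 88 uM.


Catalytic efficiency = kcat / Km
= 156 / 88
= 1.7727 uM^-1*s^-1

1.7727 uM^-1*s^-1


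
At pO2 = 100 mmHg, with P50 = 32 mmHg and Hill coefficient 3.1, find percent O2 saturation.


Y = pO2^n / (P50^n + pO2^n)
Y = 100^3.1 / (32^3.1 + 100^3.1)
Y = 97.16%

97.16%


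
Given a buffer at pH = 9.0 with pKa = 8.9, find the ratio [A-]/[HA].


[A-]/[HA] = 10^(pH - pKa)
= 10^(9.0 - 8.9)
= 1.2589

1.2589


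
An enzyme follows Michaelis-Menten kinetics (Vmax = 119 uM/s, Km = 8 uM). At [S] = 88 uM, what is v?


v = Vmax * [S] / (Km + [S])
v = 119 * 88 / (8 + 88)
v = 109.0833 uM/s

109.0833 uM/s


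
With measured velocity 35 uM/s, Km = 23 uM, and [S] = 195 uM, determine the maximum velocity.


Vmax = v * (Km + [S]) / [S]
Vmax = 35 * (23 + 195) / 195
Vmax = 39.1282 uM/s

39.1282 uM/s


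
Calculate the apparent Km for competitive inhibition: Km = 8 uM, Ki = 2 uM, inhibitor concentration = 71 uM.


Km_app = Km * (1 + [I]/Ki)
Km_app = 8 * (1 + 71/2)
Km_app = 292.0 uM

292.0 uM


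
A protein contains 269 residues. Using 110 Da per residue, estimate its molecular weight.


MW = n_residues * 110 Da
MW = 269 * 110
MW = 29590 Da

29590 Da


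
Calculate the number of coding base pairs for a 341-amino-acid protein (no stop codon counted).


Each amino acid = 1 codon = 3 bp
bp = 341 * 3 = 1023 bp

1023 bp


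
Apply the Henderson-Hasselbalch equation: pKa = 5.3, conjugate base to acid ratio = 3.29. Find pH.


pH = pKa + log10([A-]/[HA])
pH = 5.3 + log10(3.29)
pH = 5.8172

5.8172


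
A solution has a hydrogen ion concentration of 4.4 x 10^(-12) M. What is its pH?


pH = -log10([H+])
pH = -log10(4.4 x 10^(-12))
pH = 11.3565

11.3565


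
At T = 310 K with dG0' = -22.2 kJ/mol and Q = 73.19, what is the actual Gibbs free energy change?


dG = dG0' + RT * ln(Q) / 1000
dG = -22.2 + 8.314 * 310 * ln(73.19) / 1000
dG = -11.1353 kJ/mol

-11.1353 kJ/mol


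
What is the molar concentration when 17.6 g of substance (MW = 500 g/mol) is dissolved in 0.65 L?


C = (mass / MW) / volume
C = (17.6 / 500) / 0.65
C = 0.0542 M

0.0542 M


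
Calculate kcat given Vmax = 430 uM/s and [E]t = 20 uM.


kcat = Vmax / [E]t
kcat = 430 / 20
kcat = 21.5 s^-1

21.5 s^-1


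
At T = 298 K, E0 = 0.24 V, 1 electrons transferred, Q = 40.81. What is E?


E = E0 - (RT/nF) * ln(Q)
E = 0.24 - (8.314 * 298 / (1 * 96485)) * ln(40.81)
E = 0.1448 V

0.1448 V


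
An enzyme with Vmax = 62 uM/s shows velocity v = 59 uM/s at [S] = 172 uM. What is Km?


Km = [S] * (Vmax - v) / v
Km = 172 * (62 - 59) / 59
Km = 8.7458 uM

8.7458 uM


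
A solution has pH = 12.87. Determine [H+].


[H+] = 10^(-pH)
[H+] = 10^(-12.87)
[H+] = 1.349e-13 M

1.349e-13 M


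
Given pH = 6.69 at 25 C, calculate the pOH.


pOH = 14 - pH
pOH = 14 - 6.69
pOH = 7.31

7.31


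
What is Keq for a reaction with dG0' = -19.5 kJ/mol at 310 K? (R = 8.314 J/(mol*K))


Keq = exp(-dG0 * 1000 / (R * T))
Keq = exp(-(-19.5) * 1000 / (8.314 * 310))
Keq = 1931.2835

1931.2835


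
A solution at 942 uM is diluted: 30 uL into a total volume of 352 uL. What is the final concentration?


C2 = C1 * V1 / V2
C2 = 942 * 30 / 352
C2 = 80.2841 uM

80.2841 uM


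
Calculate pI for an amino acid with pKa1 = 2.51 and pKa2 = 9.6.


pI = (pKa1 + pKa2) / 2
pI = (2.51 + 9.6) / 2
pI = 6.055

6.055


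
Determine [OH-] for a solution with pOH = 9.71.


[OH-] = 10^(-pOH)
[OH-] = 10^(-9.71)
[OH-] = 1.950e-10 M

1.950e-10 M


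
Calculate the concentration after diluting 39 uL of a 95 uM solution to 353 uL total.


C2 = C1 * V1 / V2
C2 = 95 * 39 / 353
C2 = 10.4958 uM

10.4958 uM


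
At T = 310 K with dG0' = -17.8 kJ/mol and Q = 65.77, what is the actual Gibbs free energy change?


dG = dG0' + RT * ln(Q) / 1000
dG = -17.8 + 8.314 * 310 * ln(65.77) / 1000
dG = -7.0108 kJ/mol

-7.0108 kJ/mol


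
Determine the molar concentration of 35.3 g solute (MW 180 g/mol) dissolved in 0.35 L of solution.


C = (mass / MW) / volume
C = (35.3 / 180) / 0.35
C = 0.5603 M

0.5603 M


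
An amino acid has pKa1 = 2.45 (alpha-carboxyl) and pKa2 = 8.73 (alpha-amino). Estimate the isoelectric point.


pI = (pKa1 + pKa2) / 2
pI = (2.45 + 8.73) / 2
pI = 5.59

5.59


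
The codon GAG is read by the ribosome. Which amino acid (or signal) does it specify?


Standard genetic code lookup.
Codon GAG -> Glu

Glu


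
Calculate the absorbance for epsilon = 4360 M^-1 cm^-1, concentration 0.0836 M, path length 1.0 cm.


A = epsilon * c * l
A = 4360 * 0.0836 * 1.0
A = 364.496

364.496


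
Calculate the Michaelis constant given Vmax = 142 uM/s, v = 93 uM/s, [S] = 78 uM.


Km = [S] * (Vmax - v) / v
Km = 78 * (142 - 93) / 93
Km = 41.0968 uM

41.0968 uM


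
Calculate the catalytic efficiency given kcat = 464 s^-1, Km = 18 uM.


Catalytic efficiency = kcat / Km
= 464 / 18
= 25.7778 uM^-1*s^-1

25.7778 uM^-1*s^-1


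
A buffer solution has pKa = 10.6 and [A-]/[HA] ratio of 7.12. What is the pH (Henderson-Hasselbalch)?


pH = pKa + log10([A-]/[HA])
pH = 10.6 + log10(7.12)
pH = 11.4525

11.4525


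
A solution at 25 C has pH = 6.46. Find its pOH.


pOH = 14 - pH
pOH = 14 - 6.46
pOH = 7.54

7.54


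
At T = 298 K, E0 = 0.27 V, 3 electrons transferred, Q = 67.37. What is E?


E = E0 - (RT/nF) * ln(Q)
E = 0.27 - (8.314 * 298 / (3 * 96485)) * ln(67.37)
E = 0.234 V

0.234 V


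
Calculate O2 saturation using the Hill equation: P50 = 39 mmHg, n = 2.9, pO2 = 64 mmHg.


Y = pO2^n / (P50^n + pO2^n)
Y = 64^2.9 / (39^2.9 + 64^2.9)
Y = 80.79%

80.79%


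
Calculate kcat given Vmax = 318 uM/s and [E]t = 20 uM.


kcat = Vmax / [E]t
kcat = 318 / 20
kcat = 15.9 s^-1

15.9 s^-1


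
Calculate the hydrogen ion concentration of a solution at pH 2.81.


[H+] = 10^(-pH)
[H+] = 10^(-2.81)
[H+] = 0.0015 M

0.0015 M


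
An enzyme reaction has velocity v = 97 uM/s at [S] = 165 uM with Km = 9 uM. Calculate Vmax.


Vmax = v * (Km + [S]) / [S]
Vmax = 97 * (9 + 165) / 165
Vmax = 102.2909 uM/s

102.2909 uM/s


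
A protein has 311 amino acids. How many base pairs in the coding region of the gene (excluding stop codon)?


Each amino acid = 1 codon = 3 bp
bp = 311 * 3 = 933 bp

933 bp


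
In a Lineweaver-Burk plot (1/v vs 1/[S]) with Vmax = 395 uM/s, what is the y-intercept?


y-intercept = 1/Vmax
= 1/395
= 0.0025 s/uM

0.0025 s/uM


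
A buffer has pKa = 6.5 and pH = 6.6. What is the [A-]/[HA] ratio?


[A-]/[HA] = 10^(pH - pKa)
= 10^(6.6 - 6.5)
= 1.2589

1.2589


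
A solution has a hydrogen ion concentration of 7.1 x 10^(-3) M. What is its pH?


pH = -log10([H+])
pH = -log10(7.1 x 10^(-3))
pH = 2.1487

2.1487


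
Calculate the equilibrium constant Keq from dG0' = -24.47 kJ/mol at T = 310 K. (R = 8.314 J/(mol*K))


Keq = exp(-dG0 * 1000 / (R * T))
Keq = exp(-(-24.47) * 1000 / (8.314 * 310))
Keq = 13283.5912

13283.5912


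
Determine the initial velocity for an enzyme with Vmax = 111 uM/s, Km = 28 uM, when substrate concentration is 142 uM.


v = Vmax * [S] / (Km + [S])
v = 111 * 142 / (28 + 142)
v = 92.7176 uM/s

92.7176 uM/s


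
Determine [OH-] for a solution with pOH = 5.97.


[OH-] = 10^(-pOH)
[OH-] = 10^(-5.97)
[OH-] = 1.072e-06 M

1.072e-06 M


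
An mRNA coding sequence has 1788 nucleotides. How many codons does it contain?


codons = nucleotides / 3
codons = 1788 / 3 = 596

596


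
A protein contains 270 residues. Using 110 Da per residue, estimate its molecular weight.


MW = n_residues * 110 Da
MW = 270 * 110
MW = 29700 Da

29700 Da


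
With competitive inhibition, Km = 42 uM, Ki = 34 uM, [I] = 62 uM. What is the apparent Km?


Km_app = Km * (1 + [I]/Ki)
Km_app = 42 * (1 + 62/34)
Km_app = 118.5882 uM

118.5882 uM


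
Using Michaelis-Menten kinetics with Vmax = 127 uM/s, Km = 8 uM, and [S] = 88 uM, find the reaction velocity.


v = Vmax * [S] / (Km + [S])
v = 127 * 88 / (8 + 88)
v = 116.4167 uM/s

116.4167 uM/s


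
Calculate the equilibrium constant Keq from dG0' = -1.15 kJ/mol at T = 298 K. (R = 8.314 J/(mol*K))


Keq = exp(-dG0 * 1000 / (R * T))
Keq = exp(-(-1.15) * 1000 / (8.314 * 298))
Keq = 1.5907

1.5907


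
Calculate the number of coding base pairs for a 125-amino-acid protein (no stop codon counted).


Each amino acid = 1 codon = 3 bp
bp = 125 * 3 = 375 bp

375 bp


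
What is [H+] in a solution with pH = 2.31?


[H+] = 10^(-pH)
[H+] = 10^(-2.31)
[H+] = 0.0049 M

0.0049 M


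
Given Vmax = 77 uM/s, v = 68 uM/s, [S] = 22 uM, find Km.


Km = [S] * (Vmax - v) / v
Km = 22 * (77 - 68) / 68
Km = 2.9118 uM

2.9118 uM


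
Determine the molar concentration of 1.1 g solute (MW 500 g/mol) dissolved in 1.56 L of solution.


C = (mass / MW) / volume
C = (1.1 / 500) / 1.56
C = 0.0014 M

0.0014 M


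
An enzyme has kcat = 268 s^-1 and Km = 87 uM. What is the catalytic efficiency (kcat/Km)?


Catalytic efficiency = kcat / Km
= 268 / 87
= 3.0805 uM^-1*s^-1

3.0805 uM^-1*s^-1


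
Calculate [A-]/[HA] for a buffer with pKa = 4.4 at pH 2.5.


[A-]/[HA] = 10^(pH - pKa)
= 10^(2.5 - 4.4)
= 0.0126

0.0126


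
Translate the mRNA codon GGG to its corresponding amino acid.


Standard genetic code lookup.
Codon GGG -> Gly

Gly


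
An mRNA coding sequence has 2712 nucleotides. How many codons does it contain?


codons = nucleotides / 3
codons = 2712 / 3 = 904

904


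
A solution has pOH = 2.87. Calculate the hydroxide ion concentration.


[OH-] = 10^(-pOH)
[OH-] = 10^(-2.87)
[OH-] = 0.0013 M

0.0013 M


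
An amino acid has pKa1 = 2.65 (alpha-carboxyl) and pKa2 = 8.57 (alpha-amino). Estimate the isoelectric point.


pI = (pKa1 + pKa2) / 2
pI = (2.65 + 8.57) / 2
pI = 5.61

5.61


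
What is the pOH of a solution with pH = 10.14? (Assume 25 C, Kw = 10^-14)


pOH = 14 - pH
pOH = 14 - 10.14
pOH = 3.86

3.86


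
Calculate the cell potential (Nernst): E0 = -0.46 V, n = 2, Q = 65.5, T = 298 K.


E = E0 - (RT/nF) * ln(Q)
E = -0.46 - (8.314 * 298 / (2 * 96485)) * ln(65.5)
E = -0.5137 V

-0.5137 V


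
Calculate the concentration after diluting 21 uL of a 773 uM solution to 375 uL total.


C2 = C1 * V1 / V2
C2 = 773 * 21 / 375
C2 = 43.288 uM

43.288 uM


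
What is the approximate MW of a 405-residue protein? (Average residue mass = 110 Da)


MW = n_residues * 110 Da
MW = 405 * 110
MW = 44550 Da

44550 Da


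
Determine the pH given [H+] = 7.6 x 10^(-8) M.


pH = -log10([H+])
pH = -log10(7.6 x 10^(-8))
pH = 7.1192

7.1192


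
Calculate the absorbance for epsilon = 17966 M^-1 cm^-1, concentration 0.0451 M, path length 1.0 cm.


A = epsilon * c * l
A = 17966 * 0.0451 * 1.0
A = 810.2666

810.2666


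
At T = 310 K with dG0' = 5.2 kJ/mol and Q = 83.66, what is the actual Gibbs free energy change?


dG = dG0' + RT * ln(Q) / 1000
dG = 5.2 + 8.314 * 310 * ln(83.66) / 1000
dG = 16.6093 kJ/mol

16.6093 kJ/mol


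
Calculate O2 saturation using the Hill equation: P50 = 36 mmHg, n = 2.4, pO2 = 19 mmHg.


Y = pO2^n / (P50^n + pO2^n)
Y = 19^2.4 / (36^2.4 + 19^2.4)
Y = 17.74%

17.74%


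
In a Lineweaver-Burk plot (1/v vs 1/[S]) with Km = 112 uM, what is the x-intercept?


x-intercept = -1/Km
= -1/112
= -0.0089 1/uM

-0.0089 1/uM


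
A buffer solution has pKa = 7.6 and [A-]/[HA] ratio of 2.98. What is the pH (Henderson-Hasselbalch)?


pH = pKa + log10([A-]/[HA])
pH = 7.6 + log10(2.98)
pH = 8.0742

8.0742


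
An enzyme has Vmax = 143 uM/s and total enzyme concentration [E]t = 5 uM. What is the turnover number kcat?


kcat = Vmax / [E]t
kcat = 143 / 5
kcat = 28.6 s^-1

28.6 s^-1


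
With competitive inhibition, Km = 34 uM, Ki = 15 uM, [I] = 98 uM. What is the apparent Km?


Km_app = Km * (1 + [I]/Ki)
Km_app = 34 * (1 + 98/15)
Km_app = 256.1333 uM

256.1333 uM


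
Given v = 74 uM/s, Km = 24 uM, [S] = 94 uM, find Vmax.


Vmax = v * (Km + [S]) / [S]
Vmax = 74 * (24 + 94) / 94
Vmax = 92.8936 uM/s

92.8936 uM/s


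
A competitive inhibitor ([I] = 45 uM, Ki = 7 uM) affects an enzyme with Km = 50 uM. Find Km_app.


Km_app = Km * (1 + [I]/Ki)
Km_app = 50 * (1 + 45/7)
Km_app = 371.4286 uM

371.4286 uM


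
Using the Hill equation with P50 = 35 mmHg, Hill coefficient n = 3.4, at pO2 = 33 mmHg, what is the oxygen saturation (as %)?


Y = pO2^n / (P50^n + pO2^n)
Y = 33^3.4 / (35^3.4 + 33^3.4)
Y = 45.02%

45.02%


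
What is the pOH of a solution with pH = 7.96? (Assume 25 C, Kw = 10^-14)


pOH = 14 - pH
pOH = 14 - 7.96
pOH = 6.04

6.04


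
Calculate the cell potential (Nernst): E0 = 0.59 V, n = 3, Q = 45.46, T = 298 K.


E = E0 - (RT/nF) * ln(Q)
E = 0.59 - (8.314 * 298 / (3 * 96485)) * ln(45.46)
E = 0.5573 V

0.5573 V


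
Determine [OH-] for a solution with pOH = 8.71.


[OH-] = 10^(-pOH)
[OH-] = 10^(-8.71)
[OH-] = 1.950e-09 M

1.950e-09 M


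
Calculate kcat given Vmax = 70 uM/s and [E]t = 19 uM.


kcat = Vmax / [E]t
kcat = 70 / 19
kcat = 3.6842 s^-1

3.6842 s^-1


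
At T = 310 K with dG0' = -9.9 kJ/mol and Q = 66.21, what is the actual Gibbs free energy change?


dG = dG0' + RT * ln(Q) / 1000
dG = -9.9 + 8.314 * 310 * ln(66.21) / 1000
dG = 0.9064 kJ/mol

0.9064 kJ/mol


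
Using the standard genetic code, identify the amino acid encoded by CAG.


Standard genetic code lookup.
Codon CAG -> Gln

Gln


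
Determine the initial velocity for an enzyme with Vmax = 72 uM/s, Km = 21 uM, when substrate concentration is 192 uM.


v = Vmax * [S] / (Km + [S])
v = 72 * 192 / (21 + 192)
v = 64.9014 uM/s

64.9014 uM/s


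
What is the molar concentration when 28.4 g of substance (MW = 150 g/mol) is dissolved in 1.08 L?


C = (mass / MW) / volume
C = (28.4 / 150) / 1.08
C = 0.1753 M

0.1753 M


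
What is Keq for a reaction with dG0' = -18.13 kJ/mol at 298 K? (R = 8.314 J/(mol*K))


Keq = exp(-dG0 * 1000 / (R * T))
Keq = exp(-(-18.13) * 1000 / (8.314 * 298))
Keq = 1506.6563

1506.6563


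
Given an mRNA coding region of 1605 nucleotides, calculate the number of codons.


codons = nucleotides / 3
codons = 1605 / 3 = 535

535


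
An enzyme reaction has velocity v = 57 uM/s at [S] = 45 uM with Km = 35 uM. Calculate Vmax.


Vmax = v * (Km + [S]) / [S]
Vmax = 57 * (35 + 45) / 45
Vmax = 101.3333 uM/s

101.3333 uM/s


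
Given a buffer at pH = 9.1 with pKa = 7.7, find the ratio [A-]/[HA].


[A-]/[HA] = 10^(pH - pKa)
= 10^(9.1 - 7.7)
= 25.1189

25.1189


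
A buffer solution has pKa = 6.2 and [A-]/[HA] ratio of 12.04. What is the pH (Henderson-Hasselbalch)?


pH = pKa + log10([A-]/[HA])
pH = 6.2 + log10(12.04)
pH = 7.2806

7.2806


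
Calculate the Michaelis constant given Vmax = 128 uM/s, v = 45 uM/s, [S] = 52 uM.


Km = [S] * (Vmax - v) / v
Km = 52 * (128 - 45) / 45
Km = 95.9111 uM

95.9111 uM


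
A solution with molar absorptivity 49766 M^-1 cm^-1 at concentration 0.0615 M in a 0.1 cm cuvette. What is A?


A = epsilon * c * l
A = 49766 * 0.0615 * 0.1
A = 306.0609

306.0609


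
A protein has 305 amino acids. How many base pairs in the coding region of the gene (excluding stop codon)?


Each amino acid = 1 codon = 3 bp
bp = 305 * 3 = 915 bp

915 bp


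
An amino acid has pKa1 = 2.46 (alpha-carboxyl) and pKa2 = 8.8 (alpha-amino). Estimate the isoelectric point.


pI = (pKa1 + pKa2) / 2
pI = (2.46 + 8.8) / 2
pI = 5.63

5.63


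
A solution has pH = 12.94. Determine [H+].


[H+] = 10^(-pH)
[H+] = 10^(-12.94)
[H+] = 1.148e-13 M

1.148e-13 M


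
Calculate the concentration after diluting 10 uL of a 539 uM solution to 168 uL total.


C2 = C1 * V1 / V2
C2 = 539 * 10 / 168
C2 = 32.0833 uM

32.0833 uM


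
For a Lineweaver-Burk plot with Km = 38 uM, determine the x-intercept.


x-intercept = -1/Km
= -1/38
= -0.0263 1/uM

-0.0263 1/uM


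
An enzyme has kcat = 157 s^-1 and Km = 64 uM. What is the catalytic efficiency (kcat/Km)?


Catalytic efficiency = kcat / Km
= 157 / 64
= 2.4531 uM^-1*s^-1

2.4531 uM^-1*s^-1


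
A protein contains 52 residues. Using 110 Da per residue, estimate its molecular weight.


MW = n_residues * 110 Da
MW = 52 * 110
MW = 5720 Da

5720 Da


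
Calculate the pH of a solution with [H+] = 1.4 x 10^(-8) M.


pH = -log10([H+])
pH = -log10(1.4 x 10^(-8))
pH = 7.8539

7.8539


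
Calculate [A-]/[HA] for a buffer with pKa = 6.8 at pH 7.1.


[A-]/[HA] = 10^(pH - pKa)
= 10^(7.1 - 6.8)
= 1.9953

1.9953


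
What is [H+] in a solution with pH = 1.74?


[H+] = 10^(-pH)
[H+] = 10^(-1.74)
[H+] = 0.0182 M

0.0182 M


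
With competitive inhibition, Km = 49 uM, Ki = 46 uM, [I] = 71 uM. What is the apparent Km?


Km_app = Km * (1 + [I]/Ki)
Km_app = 49 * (1 + 71/46)
Km_app = 124.6304 uM

124.6304 uM


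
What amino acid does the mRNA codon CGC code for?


Standard genetic code lookup.
Codon CGC -> Arg

Arg


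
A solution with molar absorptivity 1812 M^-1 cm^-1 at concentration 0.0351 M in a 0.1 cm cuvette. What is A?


A = epsilon * c * l
A = 1812 * 0.0351 * 0.1
A = 6.3601

6.3601


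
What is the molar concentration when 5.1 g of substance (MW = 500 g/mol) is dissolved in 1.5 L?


C = (mass / MW) / volume
C = (5.1 / 500) / 1.5
C = 0.0068 M

0.0068 M


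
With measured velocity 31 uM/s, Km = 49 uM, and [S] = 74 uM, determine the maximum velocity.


Vmax = v * (Km + [S]) / [S]
Vmax = 31 * (49 + 74) / 74
Vmax = 51.527 uM/s

51.527 uM/s


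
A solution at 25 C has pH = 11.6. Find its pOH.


pOH = 14 - pH
pOH = 14 - 11.6
pOH = 2.4

2.4


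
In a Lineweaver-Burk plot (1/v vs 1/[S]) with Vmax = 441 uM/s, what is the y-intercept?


y-intercept = 1/Vmax
= 1/441
= 0.0023 s/uM

0.0023 s/uM


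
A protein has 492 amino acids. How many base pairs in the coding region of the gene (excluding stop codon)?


Each amino acid = 1 codon = 3 bp
bp = 492 * 3 = 1476 bp

1476 bp


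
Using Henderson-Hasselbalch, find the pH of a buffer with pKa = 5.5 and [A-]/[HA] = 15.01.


pH = pKa + log10([A-]/[HA])
pH = 5.5 + log10(15.01)
pH = 6.6764

6.6764


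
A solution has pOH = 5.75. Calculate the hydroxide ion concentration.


[OH-] = 10^(-pOH)
[OH-] = 10^(-5.75)
[OH-] = 1.778e-06 M

1.778e-06 M


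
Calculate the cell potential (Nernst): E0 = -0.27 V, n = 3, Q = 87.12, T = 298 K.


E = E0 - (RT/nF) * ln(Q)
E = -0.27 - (8.314 * 298 / (3 * 96485)) * ln(87.12)
E = -0.3082 V

-0.3082 V


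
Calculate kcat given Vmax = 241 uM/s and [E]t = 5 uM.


kcat = Vmax / [E]t
kcat = 241 / 5
kcat = 48.2 s^-1

48.2 s^-1


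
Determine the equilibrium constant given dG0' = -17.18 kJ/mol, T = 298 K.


Keq = exp(-dG0 * 1000 / (R * T))
Keq = exp(-(-17.18) * 1000 / (8.314 * 298))
Keq = 1026.8059

1026.8059


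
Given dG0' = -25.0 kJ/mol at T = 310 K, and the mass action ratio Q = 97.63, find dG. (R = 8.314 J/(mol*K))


dG = dG0' + RT * ln(Q) / 1000
dG = -25.0 + 8.314 * 310 * ln(97.63) / 1000
dG = -13.1927 kJ/mol

-13.1927 kJ/mol


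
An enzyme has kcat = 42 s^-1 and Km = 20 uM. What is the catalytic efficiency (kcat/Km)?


Catalytic efficiency = kcat / Km
= 42 / 20
= 2.1 uM^-1*s^-1

2.1 uM^-1*s^-1


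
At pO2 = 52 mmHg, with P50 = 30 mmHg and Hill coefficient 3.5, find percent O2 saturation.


Y = pO2^n / (P50^n + pO2^n)
Y = 52^3.5 / (30^3.5 + 52^3.5)
Y = 87.27%

87.27%


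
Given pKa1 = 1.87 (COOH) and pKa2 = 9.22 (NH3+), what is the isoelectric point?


pI = (pKa1 + pKa2) / 2
pI = (1.87 + 9.22) / 2
pI = 5.545

5.545


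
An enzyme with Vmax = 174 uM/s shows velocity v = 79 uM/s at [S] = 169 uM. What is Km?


Km = [S] * (Vmax - v) / v
Km = 169 * (174 - 79) / 79
Km = 203.2278 uM

203.2278 uM


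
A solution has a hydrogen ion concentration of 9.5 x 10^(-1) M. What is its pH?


pH = -log10([H+])
pH = -log10(9.5 x 10^(-1))
pH = 0.0223

0.0223


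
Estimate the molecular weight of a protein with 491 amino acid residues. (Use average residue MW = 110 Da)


MW = n_residues * 110 Da
MW = 491 * 110
MW = 54010 Da

54010 Da


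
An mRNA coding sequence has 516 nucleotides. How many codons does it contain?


codons = nucleotides / 3
codons = 516 / 3 = 172

172


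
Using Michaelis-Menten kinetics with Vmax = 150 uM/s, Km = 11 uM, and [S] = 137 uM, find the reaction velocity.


v = Vmax * [S] / (Km + [S])
v = 150 * 137 / (11 + 137)
v = 138.8514 uM/s

138.8514 uM/s


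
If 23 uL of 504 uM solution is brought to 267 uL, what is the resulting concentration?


C2 = C1 * V1 / V2
C2 = 504 * 23 / 267
C2 = 43.4157 uM

43.4157 uM


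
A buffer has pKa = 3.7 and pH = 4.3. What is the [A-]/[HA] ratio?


[A-]/[HA] = 10^(pH - pKa)
= 10^(4.3 - 3.7)
= 3.9811

3.9811


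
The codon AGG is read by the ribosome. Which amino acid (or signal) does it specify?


Standard genetic code lookup.
Codon AGG -> Arg

Arg


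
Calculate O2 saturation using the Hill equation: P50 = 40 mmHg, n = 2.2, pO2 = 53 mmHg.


Y = pO2^n / (P50^n + pO2^n)
Y = 53^2.2 / (40^2.2 + 53^2.2)
Y = 65.0%

65.0%


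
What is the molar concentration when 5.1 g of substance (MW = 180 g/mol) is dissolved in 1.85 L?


C = (mass / MW) / volume
C = (5.1 / 180) / 1.85
C = 0.0153 M

0.0153 M


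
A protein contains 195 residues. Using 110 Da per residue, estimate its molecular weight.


MW = n_residues * 110 Da
MW = 195 * 110
MW = 21450 Da

21450 Da


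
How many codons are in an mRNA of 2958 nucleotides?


codons = nucleotides / 3
codons = 2958 / 3 = 986

986


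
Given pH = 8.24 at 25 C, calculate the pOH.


pOH = 14 - pH
pOH = 14 - 8.24
pOH = 5.76

5.76


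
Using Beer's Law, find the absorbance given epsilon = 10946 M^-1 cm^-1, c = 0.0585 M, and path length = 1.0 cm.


A = epsilon * c * l
A = 10946 * 0.0585 * 1.0
A = 640.341

640.341


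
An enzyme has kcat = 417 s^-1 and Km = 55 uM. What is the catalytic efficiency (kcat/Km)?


Catalytic efficiency = kcat / Km
= 417 / 55
= 7.5818 uM^-1*s^-1

7.5818 uM^-1*s^-1
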